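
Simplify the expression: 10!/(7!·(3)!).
120

Working:
This is C(10,7) = 120.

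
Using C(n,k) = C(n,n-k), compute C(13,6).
C(13,6) = C(13,7) = 1,716.

Answer: 1,716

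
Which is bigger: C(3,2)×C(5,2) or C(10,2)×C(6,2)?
C(3,2)×C(5,2)=30, C(10,2)×C(6,2)=675.
Final answer: C(10,2)×C(6,2)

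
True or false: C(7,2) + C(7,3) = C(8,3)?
True

Pascal's identity: LHS = 21 + 35 = 56; RHS = C(8,3) = 56. Both sides agree, so the statement holds.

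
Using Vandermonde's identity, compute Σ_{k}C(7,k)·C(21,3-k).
= C(7+21,3) = C(28,3) = 3,276.
Final answer: 3,276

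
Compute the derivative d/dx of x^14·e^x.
(14x^13 + x^14)e^x

Product rule: d/dx[x^14]·e^x + x^14·d/dx[e^x] = 14x^{13}e^x + x^14e^x.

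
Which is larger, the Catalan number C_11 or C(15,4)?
C_11

Explanation: C_11 = C(22,11)/(11+1) = 705,432/12 = 58,786; C(15,4) = 1,365.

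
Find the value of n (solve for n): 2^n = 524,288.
19

Explanation: 524,288 = 1,024 × 512 = 2^10 × 2^9 = 2^19, so n = 19.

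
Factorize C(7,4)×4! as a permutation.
P(7,4)

Explanation: C(7,4)×4! = [7!/(4!(3)!)]×4! = 7!/(3)! = P(7,4) = 840.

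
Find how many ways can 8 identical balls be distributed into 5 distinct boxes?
C(8+5-1, 5-1) = C(12, 4) = 495.
Final answer: 495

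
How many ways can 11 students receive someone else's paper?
14,684,570

Reasoning: Using D(n) = (n-1)[D(n-1) + D(n-2)]:
D(11) = (11-1) × [D(10) + D(9)]
      = 10 × [1334961 + 133496]
      = 10 × 1468457
      = 14,684,570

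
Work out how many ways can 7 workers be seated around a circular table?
Circular arrangements: (7-1)! = 720.

Answer: 720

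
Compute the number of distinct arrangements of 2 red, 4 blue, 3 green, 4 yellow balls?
900,900

Working:
Multinomial: 13!/(2! × 4! × 3! × 4!) = 900,900.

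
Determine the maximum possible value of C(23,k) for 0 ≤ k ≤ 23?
Maximum at k = 11 or k = 12: C(23,11) = 1,352,078.
Final answer: 1,352,078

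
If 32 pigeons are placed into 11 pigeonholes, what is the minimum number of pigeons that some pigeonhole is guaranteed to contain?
3

Working:
Pigeonhole: ⌈32/11⌉ = 3.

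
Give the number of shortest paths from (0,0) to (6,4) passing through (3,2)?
100

Solution: To (3,2): C(5,3)=10. From there: C(5,3)=10. Total: 100.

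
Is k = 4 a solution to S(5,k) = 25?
No

Explanation: S(5,4) = 4·S(4,4) + S(4,3) = 4·1 + 6 = 10, which does not equal 25.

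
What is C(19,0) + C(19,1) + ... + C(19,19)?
Sum of binomial coefficients = 2^19 = 524,288.

Answer: 524,288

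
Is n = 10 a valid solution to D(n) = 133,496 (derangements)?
No
D(10) = (10-1)·[D(9) + D(8)] = 9·[133,496 + 14,833] = 1,334,961, which does not equal 133,496.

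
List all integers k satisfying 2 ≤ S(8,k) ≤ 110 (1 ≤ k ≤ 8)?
S(8,1)=1; S(8,2)=127; S(8,3)=966; S(8,4)=1,701; S(8,5)=1,050; S(8,6)=266; S(8,7)=28; S(8,8)=1. So valid k = 7.

Answer: 7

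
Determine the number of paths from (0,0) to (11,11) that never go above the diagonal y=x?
Counted by the Catalan number C_11: C_11 = C(22,11)/(11+1) = 705,432/12 = 58,786.
Final answer: 58,786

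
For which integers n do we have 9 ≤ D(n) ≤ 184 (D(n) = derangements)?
4, 5

Using D(n) = (n−1)[D(n−1) + D(n−2)] with D(1)=0, D(2)=1: D(3)=2; D(4)=9; D(5)=44; D(6)=265. So valid n = 4, 5.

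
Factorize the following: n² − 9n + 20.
(n − 4)(n − 5)

Solution: Seek roots whose sum is 9 and product is 20: (4, 5). So n² − 9n + 20 = (n − 4)(n − 5).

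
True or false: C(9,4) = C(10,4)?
False

Explanation: LHS = C(9,4) = 126; RHS = C(10,4) = 210. 126 ≠ 210, so the statement does not hold.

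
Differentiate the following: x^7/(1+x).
Quotient rule: [7x^{6}(1+x) - x^7]/(1+x)².

Answer: (7x^6(1+x) - x^7)/(1+x)²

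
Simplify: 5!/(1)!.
120

Solution: This equals 5×4×...×2 = 120.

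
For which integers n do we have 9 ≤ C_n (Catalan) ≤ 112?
4, 5

Explanation: C_3=5; C_4=14; C_5=42; C_6=132. So valid n = 4, 5.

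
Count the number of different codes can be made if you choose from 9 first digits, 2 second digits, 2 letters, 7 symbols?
By the multiplication principle: 9 × 2 × 2 × 7 = 252.

Answer: 252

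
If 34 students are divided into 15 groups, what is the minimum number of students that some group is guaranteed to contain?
3

Working:
Pigeonhole: ⌈34/15⌉ = 3.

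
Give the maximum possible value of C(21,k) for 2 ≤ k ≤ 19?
352,716

Reasoning: C(21,k) is maximised at the centre of the row: C(21,10) = 352,716.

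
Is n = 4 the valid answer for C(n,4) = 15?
No

Reasoning: C(4,4) = 4·3·2·1/4! = 24/24 = 1, which does not equal 15.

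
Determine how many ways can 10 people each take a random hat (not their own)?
1,334,961

Working:
Using D(n) = (n-1)[D(n-1) + D(n-2)]:
D(10) = (10-1) × [D(9) + D(8)]
      = 9 × [133496 + 14833]
      = 9 × 148329
      = 1,334,961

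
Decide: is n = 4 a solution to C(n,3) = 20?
No

Solution: C(4,3) = 4·3·2/3! = 24/6 = 4, which does not equal 20.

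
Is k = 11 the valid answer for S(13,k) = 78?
No

Reasoning: S(13,11) = 11·S(12,11) + S(12,10) = 11·66 + 1,705 = 2,431, which does not equal 78.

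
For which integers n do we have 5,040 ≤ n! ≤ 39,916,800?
7, 8, 9, 10, 11

Working:
n! is strictly increasing; 7! = 5,040 and 11! = 39,916,800, so valid n = 7, 8, 9, 10, 11.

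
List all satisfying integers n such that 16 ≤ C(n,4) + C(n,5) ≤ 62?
6, 7

Reasoning: C(5,4)+C(5,5)=6; C(6,4)+C(6,5)=21; C(7,4)+C(7,5)=56; C(8,4)+C(8,5)=126. So valid n = 6, 7.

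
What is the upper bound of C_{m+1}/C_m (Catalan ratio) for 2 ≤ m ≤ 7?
C_{m+1}/C_m = 2(2m+1)/(m+2), which increases with m. Maximum at m = 7: 2·15/9 = 10/3.

Answer: 10/3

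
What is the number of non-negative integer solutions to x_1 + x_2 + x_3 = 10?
66

Working:
C(10+3-1, 3-1) = 66.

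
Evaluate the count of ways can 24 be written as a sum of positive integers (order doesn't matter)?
1,575

Solution: Pentagonal recurrence p(n) = p(n−1) + p(n−2) − p(n−5) − p(n−7) + …: p(24) = p(23) + p(22) − p(19) − p(17) + p(12) + p(9) − p(2) = 1,255 + 1,002 − 490 − 297 + 77 + 30 − 2 = 1,575.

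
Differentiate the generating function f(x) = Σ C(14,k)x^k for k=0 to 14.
Σ k·C(14,k)x^(k-1) for k=1 to 14
Term-by-term differentiation gives Σ k·C(14,k)x^{k-1} for k=1 to 14.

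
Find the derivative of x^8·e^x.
(8x^7 + x^8)e^x
Product rule: d/dx[x^8]·e^x + x^8·d/dx[e^x] = 8x^{7}e^x + x^8e^x.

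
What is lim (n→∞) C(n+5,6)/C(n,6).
1
Both numerator and denominator grow as n^6/6! for large n, so the ratio → 1.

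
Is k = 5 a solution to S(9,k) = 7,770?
No

Working:
S(9,5) = 5·S(8,5) + S(8,4) = 5·1,050 + 1,701 = 6,951, which does not equal 7,770.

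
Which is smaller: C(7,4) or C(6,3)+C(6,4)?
By Pascal's identity: C(7,4) = C(6,3)+C(6,4) = 35. Equal.

Answer: Equal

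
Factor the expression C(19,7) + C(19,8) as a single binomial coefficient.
C(20,8)
By Pascal's identity: C(19,7) + C(19,8) = C(20,8) = 125,970.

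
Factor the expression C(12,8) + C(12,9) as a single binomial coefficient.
C(13,9)

Reasoning: By Pascal's identity: C(12,8) + C(12,9) = C(13,9) = 715.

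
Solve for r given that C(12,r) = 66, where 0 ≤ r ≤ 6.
C(12,r) is increasing for 0 ≤ r ≤ 6. Stepping up (C(12,r+1) = C(12,r)·(12−r)/(r+1)): C(12,1) = 12, C(12,2) = 66 ✓. So r = 2.
Final answer: 2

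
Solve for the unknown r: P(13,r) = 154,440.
5
P(13,r) = 13·12·…·(13−r+1), a product of r factors. Multiplying down from 13: 13 = 13; 13·12 = 156; 13·12·11 = 1,716; 13·12·11·10 = 17,160; 13·12·11·10·9 = 154,440 ✓ (5 factors). So r = 5.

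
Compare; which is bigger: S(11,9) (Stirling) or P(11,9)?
P(11,9)

Reasoning: S(11,9) = 9·S(10,9) + S(10,8) = 9·45 + 750 = 1,155; P(11,9) = 19,958,400.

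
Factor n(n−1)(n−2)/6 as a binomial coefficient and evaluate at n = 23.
n(n−1)(n−2)/6 = n!/(3!(n−3)!) = C(n,3). At n = 23: C(23,3) = 1,771.
Final answer: C(n,3); C(23,3) = 1,771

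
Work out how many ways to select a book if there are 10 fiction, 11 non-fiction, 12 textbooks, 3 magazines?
36

By the addition principle: 10 + 11 + 12 + 3 = 36.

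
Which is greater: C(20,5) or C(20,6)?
C(20,6)
C(20,5)=15,504, C(20,6)=38,760.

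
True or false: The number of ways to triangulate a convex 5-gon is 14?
Triangulations of a convex 5-gon are counted by the Catalan number C_3: C_3 = C(6,3)/(3+1) = 20/4 = 5.
Final answer: False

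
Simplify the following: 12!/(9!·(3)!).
220

Explanation: This is C(12,9) = 220.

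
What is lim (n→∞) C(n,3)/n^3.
C(n,3) ≈ n^3/3! for large n. Limit = 1/3! = 1/6.

Answer: 1/6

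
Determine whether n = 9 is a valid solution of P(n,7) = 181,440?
Yes

Explanation: P(9,7) = 9·8·7·6·5·4·3 = 181,440, which equals 181,440.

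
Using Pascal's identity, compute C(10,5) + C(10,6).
462

Reasoning: C(10,5) + C(10,6) = C(11,6) = 462.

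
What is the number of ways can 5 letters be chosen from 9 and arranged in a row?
P(9,5) = 9!/(9-5)! = 15,120.
Final answer: 15,120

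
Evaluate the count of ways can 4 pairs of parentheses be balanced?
Using the Catalan number formula: C_n = C(2n, n) / (n+1)
C_4 = C(8, 4) / (4+1)
     = 70 / 5
     = 14

Answer: 14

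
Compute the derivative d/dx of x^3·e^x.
Product rule: d/dx[x^3]·e^x + x^3·d/dx[e^x] = 3x^{2}e^x + x^3e^x.
Final answer: (3x^2 + x^3)e^x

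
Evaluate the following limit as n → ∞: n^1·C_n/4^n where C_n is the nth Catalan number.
C_n ~ 4^n/(n^(3/2)√π), so n^1·C_n/4^n ~ n^(1 − 3/2)/√π → 0.
Final answer: 0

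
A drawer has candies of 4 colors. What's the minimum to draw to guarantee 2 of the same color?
5

Solution: Worst case: 1 of each = 4. One more: 5.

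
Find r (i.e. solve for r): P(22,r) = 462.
2

Working:
P(22,r) = 22·21·…·(22−r+1), a product of r factors. Multiplying down from 22: 22 = 22; 22·21 = 462 ✓ (2 factors). So r = 2.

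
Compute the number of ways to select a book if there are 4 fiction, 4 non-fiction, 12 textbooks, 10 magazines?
30

Explanation: By the addition principle: 4 + 4 + 12 + 10 = 30.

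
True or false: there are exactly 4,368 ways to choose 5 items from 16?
C(16,5) = 4,368.
Final answer: True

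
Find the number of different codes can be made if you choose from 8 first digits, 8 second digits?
By the multiplication principle: 8 × 8 = 64.
Final answer: 64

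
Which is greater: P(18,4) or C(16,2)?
P(18,4)
P(18,4)=73,440, C(16,2)=120.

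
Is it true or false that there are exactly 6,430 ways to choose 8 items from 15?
False

Solution: C(15,8) = 6,435 ≠ 6430.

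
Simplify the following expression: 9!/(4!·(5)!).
126

This is C(9,4) = 126.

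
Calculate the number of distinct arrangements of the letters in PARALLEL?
Word has 8 letters (P=1, A=2, R=1, L=3, E=1). Arrangements: 8!/Π(k!) = 3,360.

Answer: 3,360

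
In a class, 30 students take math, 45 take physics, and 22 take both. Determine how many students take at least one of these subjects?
|A∪B| = |A|+|B|-|A∩B| = 30+45-22 = 53.

Answer: 53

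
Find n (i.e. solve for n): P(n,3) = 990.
P(n,3) = n(n−1)(n−2) is increasing in n; n(n−1)(n−2) ≈ (n−1)^3 = 990 gives n ≈ 11.0. Check: P(9,3) = 504, P(10,3) = 720, P(11,3) = 990 ✓. So n = 11.

Answer: 11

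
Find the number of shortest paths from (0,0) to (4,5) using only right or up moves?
Choose 4 rights from 9 moves: C(9,4) = 126.

Answer: 126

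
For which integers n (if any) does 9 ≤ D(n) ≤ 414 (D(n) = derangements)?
4, 5, 6

Using D(n) = (n−1)[D(n−1) + D(n−2)] with D(1)=0, D(2)=1: D(3)=2; D(4)=9; D(5)=44; D(6)=265; D(7)=1,854. So valid n = 4, 5, 6.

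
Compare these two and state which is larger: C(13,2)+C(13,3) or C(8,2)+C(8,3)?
C(13,2)+C(13,3)

Explanation: First=364, Second=84.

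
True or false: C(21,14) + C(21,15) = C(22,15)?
Pascal's identity C(n,k) + C(n,k+1) = C(n+1,k+1): 116,280 + 54,264 = 170,544 = C(22,15).
Final answer: True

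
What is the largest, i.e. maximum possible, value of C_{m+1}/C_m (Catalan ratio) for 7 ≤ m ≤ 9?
38/11

Reasoning: C_{m+1}/C_m = 2(2m+1)/(m+2), which increases with m. Maximum at m = 9: 2·19/11 = 38/11.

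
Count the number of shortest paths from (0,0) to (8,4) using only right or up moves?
Choose 8 rights from 12 moves: C(12,8) = 495.
Final answer: 495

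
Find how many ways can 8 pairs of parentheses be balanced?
1,430
Using the Catalan number formula: C_n = C(2n, n) / (n+1)
C_8 = C(16, 8) / (8+1)
     = 12870 / 9
     = 1,430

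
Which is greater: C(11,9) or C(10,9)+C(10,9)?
C(11,9)
C(11,9)=55; C(10,9)+C(10,9)=10+10=20.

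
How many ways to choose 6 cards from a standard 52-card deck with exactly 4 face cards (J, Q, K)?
12 face cards and 40 non-face cards: C(12,4) × C(40,2) = 495 × 780 = 386,100.

Answer: 386,100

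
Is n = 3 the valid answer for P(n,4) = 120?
P(3,4) = 0 since 4 > 3, which does not equal 120.

Answer: No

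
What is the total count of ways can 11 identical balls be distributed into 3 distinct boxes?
78

C(11+3-1, 3-1) = C(13, 2) = 78.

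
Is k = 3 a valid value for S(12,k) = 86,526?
S(12,3) = 3·S(11,3) + S(11,2) = 3·28,501 + 1,023 = 86,526, which equals 86,526.

Answer: Yes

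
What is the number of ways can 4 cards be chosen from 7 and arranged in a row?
840

P(7,4) = 7!/(7-4)! = 840.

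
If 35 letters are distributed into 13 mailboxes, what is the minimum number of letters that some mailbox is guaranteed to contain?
3

Solution: Pigeonhole: ⌈35/13⌉ = 3.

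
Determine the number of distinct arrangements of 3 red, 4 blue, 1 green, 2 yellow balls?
Multinomial: 10!/(3! × 4! × 1! × 2!) = 12,600.

Answer: 12,600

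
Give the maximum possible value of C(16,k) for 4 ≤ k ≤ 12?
12,870

Solution: C(16,k) is maximised at the centre of the row: C(16,8) = 12,870.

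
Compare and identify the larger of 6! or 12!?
12!

Solution: 6!=720, 12!=479,001,600. 12! > 6!.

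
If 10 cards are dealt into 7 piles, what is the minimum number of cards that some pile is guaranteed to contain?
2

Reasoning: Pigeonhole: ⌈10/7⌉ = 2.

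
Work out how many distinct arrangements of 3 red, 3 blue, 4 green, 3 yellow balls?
1,201,200

Solution: Multinomial: 13!/(3! × 3! × 4! × 3!) = 1,201,200.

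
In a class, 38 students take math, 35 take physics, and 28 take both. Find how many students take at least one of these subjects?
|A∪B| = |A|+|B|-|A∩B| = 38+35-28 = 45.
Final answer: 45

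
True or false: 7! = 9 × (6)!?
False

7! = 7 × 6! = 5,040, but 9 × 6! = 6,480.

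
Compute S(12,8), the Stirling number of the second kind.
159,027

Explanation: Using the Stirling recurrence: S(n,k) = k·S(n-1,k) + S(n-1,k-1)
S(12,8) = 8·S(11,8) + S(11,7)
         = 8·11880 + 63987
         = 95040 + 63987
         = 159,027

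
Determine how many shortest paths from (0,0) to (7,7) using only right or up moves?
3,432

Explanation: Choose 7 rights from 14 moves: C(14,7) = 3,432.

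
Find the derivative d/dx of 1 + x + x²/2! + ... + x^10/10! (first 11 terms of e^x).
1 + x + x²/2! + ... + x^9/9!

Differentiating term by term gives the first 10 terms of e^x.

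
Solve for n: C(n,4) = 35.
7

Explanation: C(n,4) = n(n−1)(n−2)(n−3)/4! is increasing in n, and n(n−1)(n−2)(n−3) = 4!·35 = 840 ≈ (n−1.5)^4 gives n ≈ 6.9. Check: C(5,4) = 5, C(6,4) = 15, C(7,4) = 35 ✓. So n = 7.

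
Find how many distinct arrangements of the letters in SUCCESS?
420

Word has 7 letters (S=3, U=1, C=2, E=1). Arrangements: 7!/Π(k!) = 420.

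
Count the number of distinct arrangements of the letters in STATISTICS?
50,400
Word has 10 letters (S=3, T=3, A=1, I=2, C=1). Arrangements: 10!/Π(k!) = 50,400.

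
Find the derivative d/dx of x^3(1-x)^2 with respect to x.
3x^2(1-x)^2 - 2x^3(1-x)^1

Product rule: 3x^{2}(1-x)^{2} + x^3·(-2)(1-x)^{1}.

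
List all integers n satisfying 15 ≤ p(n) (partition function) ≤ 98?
7, 8, 9, 10, 11, 12

Tabulating p(n) via p(n) = p(n−1) + p(n−2) − p(n−5) − p(n−7) + …: p(6)=11; p(7)=15; p(8)=22; p(9)=30; p(10)=42; p(11)=56; p(12)=77; p(13)=101. So valid n = 7, 8, 9, 10, 11, 12.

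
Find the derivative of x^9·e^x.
Product rule: d/dx[x^9]·e^x + x^9·d/dx[e^x] = 9x^{8}e^x + x^9e^x.

Answer: (9x^8 + x^9)e^x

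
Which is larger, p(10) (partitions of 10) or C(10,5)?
C(10,5)

Solution: Pentagonal recurrence p(n) = p(n−1) + p(n−2) − p(n−5) − p(n−7) + …: p(10) = p(9) + p(8) − p(5) − p(3) = 30 + 22 − 7 − 3 = 42; C(10,5) = 252.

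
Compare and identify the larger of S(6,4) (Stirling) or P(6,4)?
S(6,4) = 4·S(5,4) + S(5,3) = 4·10 + 25 = 65; P(6,4) = 360.
Final answer: P(6,4)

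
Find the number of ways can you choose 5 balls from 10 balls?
C(10,5) = 10! / (5! × (10-5)!)
         = 10! / (5! × 5!)
         = 252

Answer: 252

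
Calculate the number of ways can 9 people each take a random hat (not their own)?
133,496

Solution: Using D(n) = (n-1)[D(n-1) + D(n-2)]:
D(9) = (9-1) × [D(8) + D(7)]
      = 8 × [14833 + 1854]
      = 8 × 16687
      = 133,496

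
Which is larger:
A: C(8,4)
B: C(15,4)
A=C(8,4)=70, B=C(15,4)=1,365.
Final answer: B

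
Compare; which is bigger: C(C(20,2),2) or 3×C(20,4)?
C(C(20,2),2)

Explanation: C(C(20,2),2)=17,955, 3×C(20,4)=14,535.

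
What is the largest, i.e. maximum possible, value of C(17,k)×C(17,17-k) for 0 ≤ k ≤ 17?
590,976,100

Explanation: C(17,k)·C(17,17-k) = C(17,k)², maximised at the centre k = 8: C(17,8)² = 590,976,100.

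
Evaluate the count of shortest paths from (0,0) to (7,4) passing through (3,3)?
100

Explanation: To (3,3): C(6,3)=20. From there: C(5,4)=5. Total: 100.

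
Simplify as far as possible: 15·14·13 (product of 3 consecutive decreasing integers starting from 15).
2,730

Working:
This is P(15,3) = 15!/(12)! = 2,730.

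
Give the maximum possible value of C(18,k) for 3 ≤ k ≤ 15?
C(18,k) is maximised at the centre of the row: C(18,9) = 48,620.
Final answer: 48,620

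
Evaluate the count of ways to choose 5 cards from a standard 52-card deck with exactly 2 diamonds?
712,842

Explanation: 13 diamonds and 39 non-diamonds: C(13,2) × C(39,3) = 78 × 9139 = 712,842.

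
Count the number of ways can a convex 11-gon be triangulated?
4,862

Reasoning: Using the Catalan number formula: C_n = C(2n, n) / (n+1)
C_9 = C(18, 9) / (9+1)
     = 48620 / 10
     = 4,862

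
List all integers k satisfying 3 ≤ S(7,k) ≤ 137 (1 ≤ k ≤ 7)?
2, 6

Solution: S(7,1)=1; S(7,2)=63; S(7,3)=301; S(7,4)=350; S(7,5)=140; S(7,6)=21; S(7,7)=1. So valid k = 2, 6.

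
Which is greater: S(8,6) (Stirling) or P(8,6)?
S(8,6) = 6·S(7,6) + S(7,5) = 6·21 + 140 = 266; P(8,6) = 20,160.

Answer: P(8,6)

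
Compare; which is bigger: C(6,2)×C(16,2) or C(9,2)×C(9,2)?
C(6,2)×C(16,2)

Working:
C(6,2)×C(16,2)=1,800, C(9,2)×C(9,2)=1,296.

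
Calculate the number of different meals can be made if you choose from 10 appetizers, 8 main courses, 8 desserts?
640

By the multiplication principle: 10 × 8 × 8 = 640.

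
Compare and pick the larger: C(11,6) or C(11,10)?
C(11,6)=462, C(11,10)=11.
Final answer: C(11,6)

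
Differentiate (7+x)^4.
4(7+x)^3

Explanation: Using the power rule: d/dx (7+x)^4 = 4(7+x)^{3}.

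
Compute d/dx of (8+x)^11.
11(8+x)^10

Solution: Using the power rule: d/dx (8+x)^11 = 11(8+x)^{10}.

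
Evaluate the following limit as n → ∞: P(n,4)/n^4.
1

Working:
P(n,4) = n(n-1)(n-2)(n-3) ≈ n^4 for large n. Limit = 1.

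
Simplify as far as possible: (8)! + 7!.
(8)! + 7! = (8)·7! + 7! = (8+1)·7! = 9·7! = 45,360.

Answer: 45,360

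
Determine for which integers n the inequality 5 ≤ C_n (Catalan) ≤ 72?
3, 4, 5
C_2=2; C_3=5; C_4=14; C_5=42; C_6=132. So valid n = 3, 4, 5.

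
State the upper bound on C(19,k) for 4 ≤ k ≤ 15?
92,378

Reasoning: C(19,k) is maximised at the centre of the row: C(19,9) = 92,378.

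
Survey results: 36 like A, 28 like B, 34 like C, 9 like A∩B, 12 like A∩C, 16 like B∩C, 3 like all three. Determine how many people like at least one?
|A∪B∪C| = 36+28+34-9-12-16+3 = 64.

Answer: 64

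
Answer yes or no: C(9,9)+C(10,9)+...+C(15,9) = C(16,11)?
Hockey stick identity gives Σ = C(16,10) = 8,008; RHS C(16,11) = 4,368.

Answer: No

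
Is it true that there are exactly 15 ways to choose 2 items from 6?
True

C(6,2) = 15.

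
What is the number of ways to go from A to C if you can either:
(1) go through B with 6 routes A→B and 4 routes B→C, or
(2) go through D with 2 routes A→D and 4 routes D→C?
Route via B: 6×4=24. Route via D: 2×4=8. Total: 32.
Final answer: 32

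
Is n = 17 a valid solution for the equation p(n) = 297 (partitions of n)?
Yes

Solution: Pentagonal recurrence p(n) = p(n−1) + p(n−2) − p(n−5) − p(n−7) + …: p(17) = p(16) + p(15) − p(12) − p(10) + p(5) + p(2) = 231 + 176 − 77 − 42 + 7 + 2 = 297, which equals 297.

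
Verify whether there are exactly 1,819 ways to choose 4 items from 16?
False

Reasoning: C(16,4) = 1,820 ≠ 1819.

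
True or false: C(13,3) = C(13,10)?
True

C(13,3) = C(13,13-3) by the symmetry property; both equal 286.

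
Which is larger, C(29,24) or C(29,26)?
C(29,24)

Explanation: C(29,24)=118,755, C(29,26)=3,654.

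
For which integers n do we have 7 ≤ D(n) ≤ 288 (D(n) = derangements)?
4, 5, 6

Explanation: Using D(n) = (n−1)[D(n−1) + D(n−2)] with D(1)=0, D(2)=1: D(3)=2; D(4)=9; D(5)=44; D(6)=265; D(7)=1,854. So valid n = 4, 5, 6.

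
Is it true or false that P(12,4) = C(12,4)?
False

Solution: P(12,4) = 11,880 but C(12,4) = 495; they differ by a factor of 4! = 24, so the statement does not hold.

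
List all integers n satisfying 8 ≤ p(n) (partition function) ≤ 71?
Tabulating p(n) via p(n) = p(n−1) + p(n−2) − p(n−5) − p(n−7) + …: p(5)=7; p(6)=11; p(7)=15; p(8)=22; p(9)=30; p(10)=42; p(11)=56; p(12)=77. So valid n = 6, 7, 8, 9, 10, 11.

Answer: 6, 7, 8, 9, 10, 11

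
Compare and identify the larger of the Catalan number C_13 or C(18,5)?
C_13

Working:
C_13 = C(26,13)/(13+1) = 10,400,600/14 = 742,900; C(18,5) = 8,568.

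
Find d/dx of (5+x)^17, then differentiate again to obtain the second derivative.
272(5+x)^15
First derivative: 17(5+x)^{16}. Second derivative: 17·16·(5+x)^{15} = 272(5+x)^{15}.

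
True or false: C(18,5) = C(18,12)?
False

Working:
C(18,5) = 8,568 but C(18,12) = 18,564; symmetry gives C(18,5) = C(18,13), not C(18,12).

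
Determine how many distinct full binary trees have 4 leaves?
Using the Catalan number formula: C_n = C(2n, n) / (n+1)
C_3 = C(6, 3) / (3+1)
     = 20 / 4
     = 5
Final answer: 5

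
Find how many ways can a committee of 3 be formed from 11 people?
165

Working:
C(11,3) = 11! / (3! × (11-3)!)
         = 11! / (3! × 8!)
         = 165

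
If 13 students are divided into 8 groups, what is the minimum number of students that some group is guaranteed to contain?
2
Pigeonhole: ⌈13/8⌉ = 2.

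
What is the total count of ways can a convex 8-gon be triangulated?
132

Using the Catalan number formula: C_n = C(2n, n) / (n+1)
C_6 = C(12, 6) / (6+1)
     = 924 / 7
     = 132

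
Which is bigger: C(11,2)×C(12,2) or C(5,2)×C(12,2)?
C(11,2)×C(12,2)

Solution: C(11,2)×C(12,2)=3,630, C(5,2)×C(12,2)=660.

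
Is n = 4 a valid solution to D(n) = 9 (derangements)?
Yes
D(4) = (4-1)·[D(3) + D(2)] = 3·[2 + 1] = 9, which equals 9.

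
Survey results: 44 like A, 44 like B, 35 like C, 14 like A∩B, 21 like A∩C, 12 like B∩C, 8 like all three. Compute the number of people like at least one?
84

Solution: |A∪B∪C| = 44+44+35-14-21-12+8 = 84.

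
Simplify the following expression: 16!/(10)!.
5,765,760

Working:
This equals 16×15×...×11 = 5,765,760.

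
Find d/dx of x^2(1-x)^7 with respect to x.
Product rule: 2x^{1}(1-x)^{7} + x^2·(-7)(1-x)^{6}.
Final answer: 2x^1(1-x)^7 - 7x^2(1-x)^6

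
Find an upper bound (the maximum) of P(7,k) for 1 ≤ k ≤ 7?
5,040

Explanation: P(7,k) increases in k, so maximum at k = 7: 7! = 5,040.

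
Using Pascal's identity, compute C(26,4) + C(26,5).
80,730

Working:
C(26,4) + C(26,5) = C(27,5) = 80,730.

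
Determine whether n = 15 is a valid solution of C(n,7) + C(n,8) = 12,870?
Yes

Working:
C(15,7) + C(15,8) = 6,435 + 6,435 = 12,870, which equals 12,870.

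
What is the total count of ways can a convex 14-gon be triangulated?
208,012
Using the Catalan number formula: C_n = C(2n, n) / (n+1)
C_12 = C(24, 12) / (12+1)
     = 2704156 / 13
     = 208,012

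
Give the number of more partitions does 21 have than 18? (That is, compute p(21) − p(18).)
Pentagonal recurrence p(n) = p(n−1) + p(n−2) − p(n−5) − p(n−7) + …: p(21) = p(20) + p(19) − p(16) − p(14) + p(9) + p(6) = 627 + 490 − 231 − 135 + 30 + 11 = 792.
p(18) = p(17) + p(16) − p(13) − p(11) + p(6) + p(3) = 297 + 231 − 101 − 56 + 11 + 3 = 385.
Difference = 792 − 385 = 407.

Answer: 407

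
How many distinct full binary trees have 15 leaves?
Using the Catalan number formula: C_n = C(2n, n) / (n+1)
C_14 = C(28, 14) / (14+1)
     = 40116600 / 15
     = 2,674,440

Answer: 2,674,440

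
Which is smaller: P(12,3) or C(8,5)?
C(8,5)

Solution: P(12,3)=1,320, C(8,5)=56.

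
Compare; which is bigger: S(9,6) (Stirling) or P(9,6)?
P(9,6)
S(9,6) = 6·S(8,6) + S(8,5) = 6·266 + 1,050 = 2,646; P(9,6) = 60,480.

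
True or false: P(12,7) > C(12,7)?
P(12,7) = 3,991,680 and C(12,7) = 792; P(n,r) = r! × C(n,r) so P > C whenever r ≥ 2.

Answer: True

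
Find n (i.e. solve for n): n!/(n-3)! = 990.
n!/(n-3)! = n×(n-1)×(n-2), a product of 3 consecutive integers ≈ (n−1)^3. 990^(1/3) + 1 ≈ 11.0; check n = 11: 11×10×9 = 990 ✓. So n = 11.

Answer: 11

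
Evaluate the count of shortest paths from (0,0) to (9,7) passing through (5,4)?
4,410

Reasoning: To (5,4): C(9,5)=126. From there: C(7,4)=35. Total: 4,410.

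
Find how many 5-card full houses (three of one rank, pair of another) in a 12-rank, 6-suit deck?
Triple rank: 12. Triple suits: C(6,3)=20. Pair rank: 11. Pair suits: C(6,2)=15. Total: 39,600.
Final answer: 39,600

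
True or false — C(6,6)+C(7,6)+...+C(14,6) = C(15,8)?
Hockey stick identity gives Σ = C(15,7) = 6,435; RHS C(15,8) = 6,435.
Final answer: True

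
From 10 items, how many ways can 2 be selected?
45

Reasoning: C(10,2) = 10! / (2! × (10-2)!)
         = 10! / (2! × 8!)
         = 45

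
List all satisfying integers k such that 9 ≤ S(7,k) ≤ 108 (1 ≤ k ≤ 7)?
2, 6

Solution: S(7,1)=1; S(7,2)=63; S(7,3)=301; S(7,4)=350; S(7,5)=140; S(7,6)=21; S(7,7)=1. So valid k = 2, 6.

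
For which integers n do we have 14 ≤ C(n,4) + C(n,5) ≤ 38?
6

Reasoning: C(5,4)+C(5,5)=6; C(6,4)+C(6,5)=21; C(7,4)+C(7,5)=56. So valid n = 6.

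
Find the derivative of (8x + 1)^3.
Chain rule: 3(8x+1)^{2} × 8 = 24(8x+1)^{2}.
Final answer: 24(8x + 1)^2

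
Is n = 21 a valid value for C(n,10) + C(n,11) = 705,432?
Yes
C(21,10) + C(21,11) = 352,716 + 352,716 = 705,432, which equals 705,432.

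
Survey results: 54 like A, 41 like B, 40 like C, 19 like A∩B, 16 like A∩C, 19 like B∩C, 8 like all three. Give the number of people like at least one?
|A∪B∪C| = 54+41+40-19-16-19+8 = 89.
Final answer: 89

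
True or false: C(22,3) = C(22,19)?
True

Solution: C(22,3) = C(22,22-3) by the symmetry property; both equal 1,540.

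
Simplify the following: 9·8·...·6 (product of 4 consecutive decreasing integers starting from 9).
3,024

This is P(9,4) = 9!/(5)! = 3,024.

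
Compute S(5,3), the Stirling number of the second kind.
25

Using the Stirling recurrence: S(n,k) = k·S(n-1,k) + S(n-1,k-1)
S(5,3) = 3·S(4,3) + S(4,2)
         = 3·6 + 7
         = 18 + 7
         = 25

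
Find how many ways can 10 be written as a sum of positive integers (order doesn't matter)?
42

Explanation: Pentagonal recurrence p(n) = p(n−1) + p(n−2) − p(n−5) − p(n−7) + …: p(10) = p(9) + p(8) − p(5) − p(3) = 30 + 22 − 7 − 3 = 42.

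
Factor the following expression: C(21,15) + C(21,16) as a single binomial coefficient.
By Pascal's identity: C(21,15) + C(21,16) = C(22,16) = 74,613.
Final answer: C(22,16)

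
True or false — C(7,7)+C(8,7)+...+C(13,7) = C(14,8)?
True

Solution: Hockey stick identity gives Σ = C(14,8) = 3,003; RHS C(14,8) = 3,003.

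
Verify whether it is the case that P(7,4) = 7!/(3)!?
Permutation formula P(n,k) = n!/(n-k)!: 7!/3! = 5,040/6 = 840 = P(7,4). The statement holds.

Answer: True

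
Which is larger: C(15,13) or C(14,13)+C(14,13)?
C(15,13)

Working:
C(15,13)=105; C(14,13)+C(14,13)=14+14=28.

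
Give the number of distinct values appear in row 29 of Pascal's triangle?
15

Row 29 has entries C(29,0)..C(29,29); by symmetry C(29,k)=C(29,29-k), giving 15 distinct values.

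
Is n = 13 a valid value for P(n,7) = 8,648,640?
Yes

Solution: P(13,7) = 13·12·11·10·9·8·7 = 8,648,640, which equals 8,648,640.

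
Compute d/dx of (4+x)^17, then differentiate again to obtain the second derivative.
272(4+x)^15

Explanation: First derivative: 17(4+x)^{16}. Second derivative: 17·16·(4+x)^{15} = 272(4+x)^{15}.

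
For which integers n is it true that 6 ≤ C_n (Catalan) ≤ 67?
C_3=5; C_4=14; C_5=42; C_6=132. So valid n = 4, 5.

Answer: 4, 5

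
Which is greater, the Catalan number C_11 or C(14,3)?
C_11

Reasoning: C_11 = C(22,11)/(11+1) = 705,432/12 = 58,786; C(14,3) = 364.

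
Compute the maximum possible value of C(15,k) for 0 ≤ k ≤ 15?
Maximum at k = 7 or k = 8: C(15,7) = 6,435.
Final answer: 6,435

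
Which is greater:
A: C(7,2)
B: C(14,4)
B

Reasoning: A=C(7,2)=21, B=C(14,4)=1,001.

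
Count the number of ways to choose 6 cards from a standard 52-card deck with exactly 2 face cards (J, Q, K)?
6,031,740

Reasoning: 12 face cards and 40 non-face cards: C(12,2) × C(40,4) = 66 × 91,390 = 6,031,740.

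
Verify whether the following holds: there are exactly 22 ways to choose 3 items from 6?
False

Working:
C(6,3) = 20 ≠ 22.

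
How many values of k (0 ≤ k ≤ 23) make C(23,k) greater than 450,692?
8

Row 23 is unimodal and symmetric about k=23/2. C(23,7)=245,157 ≤ 450,692; C(23,8)=490,314 > 450,692; by symmetry C(23,k) > 450,692 for k = 8..15. That's 15 - 8 + 1 = 8 values.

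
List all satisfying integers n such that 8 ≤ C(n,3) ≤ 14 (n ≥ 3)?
5

Working:
C(4,3)=4; C(5,3)=10; C(6,3)=20. So valid n = 5.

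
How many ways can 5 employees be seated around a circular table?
24

Circular arrangements: (5-1)! = 24.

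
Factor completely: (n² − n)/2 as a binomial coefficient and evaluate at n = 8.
C(n,2); C(8,2) = 28

Solution: (n² − n)/2 = n(n−1)/2 = C(n,2). At n = 8: C(8,2) = 28.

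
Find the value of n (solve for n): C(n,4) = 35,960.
32
C(n,4) = n(n−1)(n−2)(n−3)/4! is increasing in n, and n(n−1)(n−2)(n−3) = 4!·35,960 = 863,040 ≈ (n−1.5)^4 gives n ≈ 32.0. Check: C(30,4) = 27,405, C(31,4) = 31,465, C(32,4) = 35,960 ✓. So n = 32.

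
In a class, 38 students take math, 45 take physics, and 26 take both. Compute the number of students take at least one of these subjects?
57
|A∪B| = |A|+|B|-|A∩B| = 38+45-26 = 57.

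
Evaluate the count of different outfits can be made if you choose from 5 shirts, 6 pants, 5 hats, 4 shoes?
600

Reasoning: By the multiplication principle: 5 × 6 × 5 × 4 = 600.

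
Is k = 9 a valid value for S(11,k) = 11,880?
No

Explanation: S(11,9) = 9·S(10,9) + S(10,8) = 9·45 + 750 = 1,155, which does not equal 11,880.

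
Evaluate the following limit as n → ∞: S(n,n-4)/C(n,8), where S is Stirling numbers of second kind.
105
The leading term of S(n,n-4) as a polynomial in n is (7)!!·C(n,8), so the ratio → (7)!! = 105.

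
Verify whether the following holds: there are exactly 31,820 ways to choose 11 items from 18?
False

Solution: C(18,11) = 31,824 ≠ 31820.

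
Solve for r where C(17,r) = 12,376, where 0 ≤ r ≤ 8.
6

Working:
C(17,r) is increasing for 0 ≤ r ≤ 8. Stepping up (C(17,r+1) = C(17,r)·(17−r)/(r+1)): C(17,1) = 17, C(17,2) = 136, C(17,3) = 680, C(17,4) = 2,380, C(17,5) = 6,188, C(17,6) = 12,376 ✓. So r = 6.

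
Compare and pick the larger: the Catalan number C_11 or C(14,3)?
C_11

Explanation: C_11 = C(22,11)/(11+1) = 705,432/12 = 58,786; C(14,3) = 364.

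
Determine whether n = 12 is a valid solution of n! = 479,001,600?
Yes

Explanation: 12! = 12·11! = 12·39,916,800 = 479,001,600, which equals 479,001,600.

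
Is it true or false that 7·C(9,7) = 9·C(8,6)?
True

Solution: Absorption identity k·C(n,k) = n·C(n-1,k-1). LHS = 7·36 = 252; RHS = 9·28 = 252.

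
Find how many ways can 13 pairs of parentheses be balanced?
742,900

Using the Catalan number formula: C_n = C(2n, n) / (n+1)
C_13 = C(26, 13) / (13+1)
     = 10400600 / 14
     = 742,900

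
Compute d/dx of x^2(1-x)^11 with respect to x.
2x^1(1-x)^11 - 11x^2(1-x)^10

Reasoning: Product rule: 2x^{1}(1-x)^{11} + x^2·(-11)(1-x)^{10}.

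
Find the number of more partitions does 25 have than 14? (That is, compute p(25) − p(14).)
1,823

Reasoning: Pentagonal recurrence p(n) = p(n−1) + p(n−2) − p(n−5) − p(n−7) + …: p(25) = p(24) + p(23) − p(20) − p(18) + p(13) + p(10) − p(3) = 1,575 + 1,255 − 627 − 385 + 101 + 42 − 3 = 1,958.
p(14) = p(13) + p(12) − p(9) − p(7) + p(2) = 101 + 77 − 30 − 15 + 2 = 135.
Difference = 1,958 − 135 = 1,823.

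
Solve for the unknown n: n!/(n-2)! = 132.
n!/(n-2)! = n×(n-1), a product of 2 consecutive integers ≈ (n−0.5)^2. 132^(1/2) + 0.5 ≈ 12.0; check n = 12: 12×11 = 132 ✓. So n = 12.

Answer: 12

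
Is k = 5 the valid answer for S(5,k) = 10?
No

S(5,5) = 5·S(4,5) + S(4,4) = 5·0 + 1 = 1, which does not equal 10.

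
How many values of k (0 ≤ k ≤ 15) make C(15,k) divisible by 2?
Checking C(15,k) mod 2 for k = 0..15: none are divisible by 2. Count = 0.
Final answer: 0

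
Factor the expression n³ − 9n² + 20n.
n(n − 4)(n − 5)

Explanation: n³ − 9n² + 20n = n(n² − 9n + 20) = n(n − 4)(n − 5).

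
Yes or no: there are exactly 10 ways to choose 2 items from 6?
No

Reasoning: C(6,2) = 15 ≠ 10.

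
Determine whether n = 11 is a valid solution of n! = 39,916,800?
11! = 11·10! = 11·3,628,800 = 39,916,800, which equals 39,916,800.
Final answer: Yes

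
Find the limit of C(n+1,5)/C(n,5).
1

Both numerator and denominator grow as n^5/5! for large n, so the ratio → 1.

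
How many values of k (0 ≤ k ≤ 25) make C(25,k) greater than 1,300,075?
8

Reasoning: Row 25 is unimodal and symmetric about k=25/2. C(25,8)=1,081,575 ≤ 1,300,075; C(25,9)=2,042,975 > 1,300,075; by symmetry C(25,k) > 1,300,075 for k = 9..16. That's 16 - 9 + 1 = 8 values.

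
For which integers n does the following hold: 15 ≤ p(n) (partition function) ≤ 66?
Tabulating p(n) via p(n) = p(n−1) + p(n−2) − p(n−5) − p(n−7) + …: p(6)=11; p(7)=15; p(8)=22; p(9)=30; p(10)=42; p(11)=56; p(12)=77. So valid n = 7, 8, 9, 10, 11.

Answer: 7, 8, 9, 10, 11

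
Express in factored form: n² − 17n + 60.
Seek roots whose sum is 17 and product is 60: (5, 12). So n² − 17n + 60 = (n − 5)(n − 12).

Answer: (n − 5)(n − 12)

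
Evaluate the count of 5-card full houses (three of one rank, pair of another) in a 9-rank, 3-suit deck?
216

Working:
Triple rank: 9. Triple suits: C(3,3)=1. Pair rank: 8. Pair suits: C(3,2)=3. Total: 216.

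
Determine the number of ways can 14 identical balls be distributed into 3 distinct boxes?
120

Explanation: C(14+3-1, 3-1) = C(16, 2) = 120.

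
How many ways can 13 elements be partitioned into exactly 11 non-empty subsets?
2,431

Explanation: This equals S(13,11), the Stirling number of the 2nd kind.
Using the Stirling recurrence: S(n,k) = k·S(n-1,k) + S(n-1,k-1)
S(13,11) = 11·S(12,11) + S(12,10)
         = 11·66 + 1705
         = 726 + 1705
         = 2,431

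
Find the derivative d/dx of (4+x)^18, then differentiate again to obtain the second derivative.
306(4+x)^16

Solution: First derivative: 18(4+x)^{17}. Second derivative: 18·17·(4+x)^{16} = 306(4+x)^{16}.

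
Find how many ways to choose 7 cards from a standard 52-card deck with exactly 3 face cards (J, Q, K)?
12 face cards and 40 non-face cards: C(12,3) × C(40,4) = 220 × 91,390 = 20,105,800.
Final answer: 20,105,800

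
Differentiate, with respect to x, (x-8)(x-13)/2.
(2x - 21)/2

Reasoning: d/dx[(x-8)(x-13)] = (x-13) + (x-8) = 2x - 21. Dividing by 2 gives (2x - 21)/2.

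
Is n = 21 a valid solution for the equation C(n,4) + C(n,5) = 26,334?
Yes

C(21,4) + C(21,5) = 5,985 + 20,349 = 26,334, which equals 26,334.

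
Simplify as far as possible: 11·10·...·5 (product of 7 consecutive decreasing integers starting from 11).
1,663,200
This is P(11,7) = 11!/(4)! = 1,663,200.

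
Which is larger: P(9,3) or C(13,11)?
P(9,3)

Reasoning: P(9,3)=504, C(13,11)=78.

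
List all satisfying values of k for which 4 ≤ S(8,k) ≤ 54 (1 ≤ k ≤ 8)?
S(8,1)=1; S(8,2)=127; S(8,3)=966; S(8,4)=1,701; S(8,5)=1,050; S(8,6)=266; S(8,7)=28; S(8,8)=1. So valid k = 7.
Final answer: 7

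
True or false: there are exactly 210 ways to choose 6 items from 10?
True

Solution: C(10,6) = 210.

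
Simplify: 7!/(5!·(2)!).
21

Explanation: This is C(7,5) = 21.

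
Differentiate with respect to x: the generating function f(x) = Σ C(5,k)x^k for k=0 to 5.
Σ k·C(5,k)x^(k-1) for k=1 to 5

Reasoning: Term-by-term differentiation gives Σ k·C(5,k)x^{k-1} for k=1 to 5.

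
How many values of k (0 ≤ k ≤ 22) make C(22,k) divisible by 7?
15

Checking C(22,k) mod 7 for k = 0..22: divisible at k = 2, 3, 4, 5, 6, 9, 10, 11, 12, 13, 16, 17, 18, 19, 20. That's 15 values.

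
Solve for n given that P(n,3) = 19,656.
28

Explanation: P(n,3) = n(n−1)(n−2) is increasing in n; n(n−1)(n−2) ≈ (n−1)^3 = 19,656 gives n ≈ 28.0. Check: P(26,3) = 15,600, P(27,3) = 17,550, P(28,3) = 19,656 ✓. So n = 28.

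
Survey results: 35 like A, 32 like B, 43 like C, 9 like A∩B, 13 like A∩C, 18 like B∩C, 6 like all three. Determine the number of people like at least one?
76

Working:
|A∪B∪C| = 35+32+43-9-13-18+6 = 76.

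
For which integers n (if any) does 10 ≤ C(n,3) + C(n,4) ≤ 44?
5, 6

Explanation: C(4,3)+C(4,4)=5; C(5,3)+C(5,4)=15; C(6,3)+C(6,4)=35; C(7,3)+C(7,4)=70. So valid n = 5, 6.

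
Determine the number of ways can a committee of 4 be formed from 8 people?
C(8,4) = 8! / (4! × (8-4)!)
         = 8! / (4! × 4!)
         = 70
Final answer: 70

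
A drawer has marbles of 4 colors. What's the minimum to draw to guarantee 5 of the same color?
Worst case: 4 of each = 16. One more: 17.
Final answer: 17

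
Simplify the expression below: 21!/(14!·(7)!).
116,280

Explanation: This is C(21,14) = 116,280.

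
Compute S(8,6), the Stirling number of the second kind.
266
Using the Stirling recurrence: S(n,k) = k·S(n-1,k) + S(n-1,k-1)
S(8,6) = 6·S(7,6) + S(7,5)
         = 6·21 + 140
         = 126 + 140
         = 266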